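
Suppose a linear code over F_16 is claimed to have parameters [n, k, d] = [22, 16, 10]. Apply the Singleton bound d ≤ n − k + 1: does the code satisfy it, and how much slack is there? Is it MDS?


Singleton RHS = n − k + 1 = 7, slack = -3, bound violated (no such code; not MDS).

Singleton bound: d ≤ n − k + 1.
Here n = 22, k = 16, so n − k + 1 = 7.
Given d = 10, check d ≤ 7: NO.
Slack = (n − k + 1) − d = -3.
The slack is negative: d = 10 exceeds n − k + 1 = 7 by 3, so the Singleton bound is violated and no linear [22, 16, 10]_16 code can exist. In particular it is not MDS (MDS requires d = n − k + 1 exactly).
Description: the claimed parameters are [22, 16, 10]_16; such a code would be impossible (violates the Singleton bound).


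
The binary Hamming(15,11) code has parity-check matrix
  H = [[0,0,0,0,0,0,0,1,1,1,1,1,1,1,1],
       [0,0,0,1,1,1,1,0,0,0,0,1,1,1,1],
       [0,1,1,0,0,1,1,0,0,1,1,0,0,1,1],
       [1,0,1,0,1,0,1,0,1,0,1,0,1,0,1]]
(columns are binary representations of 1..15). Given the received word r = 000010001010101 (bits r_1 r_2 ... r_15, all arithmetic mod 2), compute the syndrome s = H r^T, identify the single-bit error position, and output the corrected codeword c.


s = (0, 1, 0, 1)^T, error position = 5, corrected codeword c = 000000001010101

Compute s = H r^T mod 2 one row at a time:
  s_1 = 0 + 1 + 0 + 1 + 0 + 1 + 0 + 1 = 4 ≡ 0 (mod 2).
  s_2 = 0 + 1 + 0 + 0 + 0 + 1 + 0 + 1 = 3 ≡ 1 (mod 2).
  s_3 = 0 + 0 + 0 + 0 + 0 + 1 + 0 + 1 = 2 ≡ 0 (mod 2).
  s_4 = 0 + 0 + 1 + 0 + 1 + 1 + 1 + 1 = 5 ≡ 1 (mod 2).
s = (0, 1, 0, 1)^T — this equals column 5 of H (binary 0101), so error is at position 5.
Correct: flip bit 5 of r = 000010001010101 to get c = 000000001010101.


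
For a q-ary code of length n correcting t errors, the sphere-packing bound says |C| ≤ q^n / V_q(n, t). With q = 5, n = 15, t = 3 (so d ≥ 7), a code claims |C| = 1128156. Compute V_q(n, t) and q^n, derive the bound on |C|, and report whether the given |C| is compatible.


V_q(n, t) = 30861, q^n = 30517578125, Hamming bound = 988871, |C| = 1128156 > bound (violated).

Step 1: Compute V_q(n, t) = Σ_{j=0}^3 C(n, j) (q−1)^j.
  j = 0: C(15,0)·(4)^0 = 1·1 = 1.
  j = 1: C(15,1)·(4)^1 = 15·4 = 60.
  j = 2: C(15,2)·(4)^2 = 105·16 = 1680.
  j = 3: C(15,3)·(4)^3 = 455·64 = 29120.
  V_q(n, t) = 1 + 60 + 1680 + 29120 = 30861.
Step 2: q^n = 5^15 = 30517578125.
Step 3: Hamming bound ⌊q^n / V_q(n,t)⌋ = ⌊30517578125/30861⌋ = 988871.
Step 4: Compare |C| = 1128156 to 988871: violated.
The claimed |C| lies above the Hamming bound, so no 5-ary code of length 15 with d ≥ 7 can have 1128156 codewords.


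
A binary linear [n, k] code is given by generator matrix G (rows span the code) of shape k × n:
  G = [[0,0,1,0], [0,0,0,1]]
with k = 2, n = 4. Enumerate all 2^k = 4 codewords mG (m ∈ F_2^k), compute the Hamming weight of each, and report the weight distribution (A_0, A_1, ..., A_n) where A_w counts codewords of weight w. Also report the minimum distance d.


Weight distribution: A_0 = 1, A_1 = 2, A_2 = 1. Minimum distance d = 1.

Enumerate all 2^2 = 4 messages m ∈ F_2^2.
For each, compute codeword c = mG in F_2^4, then tally its weight.
  m = 00 → c = 0000, weight = 0.
  m = 10 → c = 0010, weight = 1.
  m = 01 → c = 0001, weight = 1.
  m = 11 → c = 0011, weight = 2.
Tally weights:
  weight 0: 1 codewords.
  weight 1: 2 codewords.
  weight 2: 1 codewords.
Minimum distance d = smallest w > 0 with A_w > 0 = 1.
Sanity: Σ A_w = 4 = 2^2 = 4 ✓.


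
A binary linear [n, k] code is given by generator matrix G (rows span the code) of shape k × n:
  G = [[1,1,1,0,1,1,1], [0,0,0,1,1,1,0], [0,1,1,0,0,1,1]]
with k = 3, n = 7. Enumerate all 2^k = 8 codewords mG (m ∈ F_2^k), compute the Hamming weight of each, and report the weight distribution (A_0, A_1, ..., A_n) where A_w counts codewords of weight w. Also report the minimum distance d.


Weight distribution: A_0 = 1, A_2 = 1, A_3 = 2, A_4 = 1, A_5 = 2, A_6 = 1. Minimum distance d = 2.

Enumerate all 2^3 = 8 messages m ∈ F_2^3.
For each, compute codeword c = mG in F_2^7, then tally its weight.
  m = 000 → c = 0000000, weight = 0.
  m = 100 → c = 1110111, weight = 6.
  m = 010 → c = 0001110, weight = 3.
  m = 110 → c = 1111001, weight = 5.
  m = 001 → c = 0110011, weight = 4.
  m = 101 → c = 1000100, weight = 2.
  m = 011 → c = 0111101, weight = 5.
  m = 111 → c = 1001010, weight = 3.
Tally weights:
  weight 0: 1 codewords.
  weight 2: 1 codewords.
  weight 3: 2 codewords.
  weight 4: 1 codewords.
  weight 5: 2 codewords.
  weight 6: 1 codewords.
Minimum distance d = smallest w > 0 with A_w > 0 = 2.
Sanity: Σ A_w = 8 = 2^3 = 8 ✓.


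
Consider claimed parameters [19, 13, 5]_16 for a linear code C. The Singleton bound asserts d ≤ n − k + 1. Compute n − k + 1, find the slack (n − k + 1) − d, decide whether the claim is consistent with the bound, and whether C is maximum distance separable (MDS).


Singleton RHS = n − k + 1 = 7, slack = 2, bound satisfied, not MDS.

Singleton bound: d ≤ n − k + 1.
Here n = 19, k = 13, so n − k + 1 = 7.
Given d = 5, check d ≤ 7: YES.
Slack = (n − k + 1) − d = 2.
The code is NOT MDS (slack = 2 > 0).
Description: the claimed parameters are [19, 13, 5]_16; such a code would be non-MDS.


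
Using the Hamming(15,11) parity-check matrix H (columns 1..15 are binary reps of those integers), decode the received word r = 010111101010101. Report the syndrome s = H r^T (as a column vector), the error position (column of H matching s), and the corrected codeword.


s = (0, 0, 1, 0)^T, error position = 2, corrected codeword c = 000111101010101

Compute s = H r^T mod 2 one row at a time:
  s_1 = 0 + 1 + 0 + 1 + 0 + 1 + 0 + 1 = 4 ≡ 0 (mod 2).
  s_2 = 1 + 1 + 1 + 1 + 0 + 1 + 0 + 1 = 6 ≡ 0 (mod 2).
  s_3 = 1 + 0 + 1 + 1 + 0 + 1 + 0 + 1 = 5 ≡ 1 (mod 2).
  s_4 = 0 + 0 + 1 + 1 + 1 + 1 + 1 + 1 = 6 ≡ 0 (mod 2).
s = (0, 0, 1, 0)^T — this equals column 2 of H (binary 0010), so error is at position 2.
Correct: flip bit 2 of r = 010111101010101 to get c = 000111101010101.


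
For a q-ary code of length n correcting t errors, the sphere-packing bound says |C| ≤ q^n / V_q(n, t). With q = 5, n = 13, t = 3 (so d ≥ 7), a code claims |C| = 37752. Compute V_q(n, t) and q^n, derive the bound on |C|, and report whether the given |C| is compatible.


V_q(n, t) = 19605, q^n = 1220703125, Hamming bound = 62264, |C| = 37752 ≤ bound (satisfied).

Step 1: Compute V_q(n, t) = Σ_{j=0}^3 C(n, j) (q−1)^j.
  j = 0: C(13,0)·(4)^0 = 1·1 = 1.
  j = 1: C(13,1)·(4)^1 = 13·4 = 52.
  j = 2: C(13,2)·(4)^2 = 78·16 = 1248.
  j = 3: C(13,3)·(4)^3 = 286·64 = 18304.
  V_q(n, t) = 1 + 52 + 1248 + 18304 = 19605.
Step 2: q^n = 5^13 = 1220703125.
Step 3: Hamming bound ⌊q^n / V_q(n,t)⌋ = ⌊1220703125/19605⌋ = 62264.
Step 4: Compare |C| = 37752 to 62264: satisfied.
The claimed |C| lies below the Hamming bound.


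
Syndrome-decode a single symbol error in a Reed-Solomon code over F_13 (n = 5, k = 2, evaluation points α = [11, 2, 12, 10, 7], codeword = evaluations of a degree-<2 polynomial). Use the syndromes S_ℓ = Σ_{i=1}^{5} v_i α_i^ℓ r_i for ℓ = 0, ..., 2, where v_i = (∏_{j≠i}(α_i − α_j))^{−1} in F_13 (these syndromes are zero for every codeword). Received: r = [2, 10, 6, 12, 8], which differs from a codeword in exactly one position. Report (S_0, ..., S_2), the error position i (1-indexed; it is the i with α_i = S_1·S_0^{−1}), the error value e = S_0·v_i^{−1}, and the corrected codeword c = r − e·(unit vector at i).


S = (2, 9, 8), error at position 1, error magnitude e = 6, c = [9, 10, 6, 12, 8].

Step 1: column multipliers v_i = (∏_{j≠i}(α_i − α_j))^{−1} mod 13.
  i = 1 (α = 11): (11−2)(11−12)(11−10)(11−7) = 9·(−1)·1·4 = −36 ≡ 3, so v_1 = 3^{−1} = 9 (mod 13).
  i = 2 (α = 2): (2−11)(2−12)(2−10)(2−7) = (−9)·(−10)·(−8)·(−5) = 3600 ≡ 12, so v_2 = 12^{−1} = 12 (mod 13).
  i = 3 (α = 12): (12−11)(12−2)(12−10)(12−7) = 1·10·2·5 = 100 ≡ 9, so v_3 = 9^{−1} = 3 (mod 13).
  i = 4 (α = 10): (10−11)(10−2)(10−12)(10−7) = (−1)·8·(−2)·3 = 48 ≡ 9, so v_4 = 9^{−1} = 3 (mod 13).
  i = 5 (α = 7): (7−11)(7−2)(7−12)(7−10) = (−4)·5·(−5)·(−3) = −300 ≡ 12, so v_5 = 12^{−1} = 12 (mod 13).
  v = [9, 12, 3, 3, 12].
Step 2: syndromes of r = [2, 10, 6, 12, 8] (all sums mod 13).
  S_0 = Σ v_i r_i = 9·2 + 12·10 + 3·6 + 3·12 + 12·8 = 288 ≡ 2.
  S_1 = Σ v_i α_i r_i = 9·11·2 + 12·2·10 + 3·12·6 + 3·10·12 + 12·7·8 = 1686 ≡ 9.
  α_i^2 mod 13 = [4, 4, 1, 9, 10].
  S_2 = Σ v_i α_i^2 r_i = 9·4·2 + 12·4·10 + 3·1·6 + 3·9·12 + 12·10·8 = 1854 ≡ 8.
  S = (2, 9, 8) ≠ 0, so r is not a codeword (an error is present).
Step 3: locate the error. For a single error e at position i, S_ℓ = v_i·e·α_i^ℓ, so α_err = S_1/S_0.
  S_0^{−1} = 2^{−1} = 7 (mod 13), so α_err = 9·7 = 63 ≡ 11 = α_1. Error position i = 1.
  Consistency check: S_2/S_1 = 8·3 = 24 ≡ 11 = α_err ✓ (single-error assumption holds).
Step 4: error magnitude e = S_0/v_1 = S_0·∏_{j≠1}(α_1 − α_j) = 2·3 = 6 ≡ 6 (mod 13).
Step 5: correct position 1: c_1 = r_1 − e = 2 − 6 ≡ 9 (mod 13). Hence c = [9, 10, 6, 12, 8].
  Check: interpolating c through the α_i gives m(x) = 3 + 10·x (degree < 2) with m(α_i) = c_i for every i, so c is indeed a codeword.


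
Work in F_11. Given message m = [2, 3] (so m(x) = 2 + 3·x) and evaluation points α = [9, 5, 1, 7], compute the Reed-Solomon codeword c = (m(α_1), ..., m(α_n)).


c = [7, 6, 5, 1]

Message polynomial: m(x) = 2 + 3·x (mod 11).
For each evaluation point α_i, compute m(α_i) mod 11:
  α_1 = 9: Horner steps 3 → 7, so m(9) = 7.
  α_2 = 5: Horner steps 3 → 6, so m(5) = 6.
  α_3 = 1: Horner steps 3 → 5, so m(1) = 5.
  α_4 = 7: Horner steps 3 → 1, so m(7) = 1.
Codeword c = [7, 6, 5, 1] ∈ F_11^4.


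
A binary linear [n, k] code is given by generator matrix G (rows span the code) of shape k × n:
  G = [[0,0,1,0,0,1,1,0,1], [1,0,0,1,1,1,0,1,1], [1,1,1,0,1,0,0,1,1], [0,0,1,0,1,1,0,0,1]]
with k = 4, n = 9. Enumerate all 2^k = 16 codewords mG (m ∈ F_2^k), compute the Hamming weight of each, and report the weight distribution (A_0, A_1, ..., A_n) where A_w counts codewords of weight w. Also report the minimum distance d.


Weight distribution: A_0 = 1, A_2 = 1, A_4 = 7, A_6 = 7. Minimum distance d = 2.

Enumerate all 2^4 = 16 messages m ∈ F_2^4.
For each, compute codeword c = mG in F_2^9, then tally its weight.
  m = 0000 → c = 000000000, weight = 0.
  m = 1000 → c = 001001101, weight = 4.
  m = 0100 → c = 100111011, weight = 6.
  m = 1100 → c = 101110110, weight = 6.
  m = 0010 → c = 111010011, weight = 6.
  m = 1010 → c = 110011110, weight = 6.
  m = 0110 → c = 011101000, weight = 4.
  m = 1110 → c = 010100101, weight = 4.
  m = 0001 → c = 001011001, weight = 4.
  m = 1001 → c = 000010100, weight = 2.
  m = 0101 → c = 101100010, weight = 4.
  m = 1101 → c = 100101111, weight = 6.
  m = 0011 → c = 110001010, weight = 4.
  m = 1011 → c = 111000111, weight = 6.
  m = 0111 → c = 010110001, weight = 4.
  m = 1111 → c = 011111100, weight = 6.
Tally weights:
  weight 0: 1 codewords.
  weight 2: 1 codewords.
  weight 4: 7 codewords.
  weight 6: 7 codewords.
Minimum distance d = smallest w > 0 with A_w > 0 = 2.
Sanity: Σ A_w = 16 = 2^4 = 16 ✓.


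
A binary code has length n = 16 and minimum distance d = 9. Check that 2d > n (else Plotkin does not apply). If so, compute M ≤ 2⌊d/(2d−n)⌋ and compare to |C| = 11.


Plotkin bound M ≤ 8; given |C| = 11 > bound (violated).

Check applicability: 2d = 18, n = 16.
2d − n = 2 > 0, so Plotkin applies.
Compute d/(2d−n) = 9/2 ≈ 4.5000.
⌊d/(2d−n)⌋ = 4.
Plotkin bound: M ≤ 2·4 = 8.
Given |C| = 11, check: VIOLATED.
This |C| is above the Plotkin bound, so no binary code with n = 16, d = 9 and 11 codewords exists.


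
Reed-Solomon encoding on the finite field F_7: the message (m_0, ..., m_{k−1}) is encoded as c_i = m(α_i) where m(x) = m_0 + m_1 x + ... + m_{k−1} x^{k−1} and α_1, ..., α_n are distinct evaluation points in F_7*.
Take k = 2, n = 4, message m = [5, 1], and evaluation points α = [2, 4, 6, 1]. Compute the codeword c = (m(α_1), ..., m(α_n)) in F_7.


c = [0, 2, 4, 6]

Message polynomial: m(x) = 5 + 1·x (mod 7).
For each evaluation point α_i, compute m(α_i) mod 7:
  α_1 = 2: Horner steps 1 → 0, so m(2) = 0.
  α_2 = 4: Horner steps 1 → 2, so m(4) = 2.
  α_3 = 6: Horner steps 1 → 4, so m(6) = 4.
  α_4 = 1: Horner steps 1 → 6, so m(1) = 6.
Codeword c = [0, 2, 4, 6] ∈ F_7^4.


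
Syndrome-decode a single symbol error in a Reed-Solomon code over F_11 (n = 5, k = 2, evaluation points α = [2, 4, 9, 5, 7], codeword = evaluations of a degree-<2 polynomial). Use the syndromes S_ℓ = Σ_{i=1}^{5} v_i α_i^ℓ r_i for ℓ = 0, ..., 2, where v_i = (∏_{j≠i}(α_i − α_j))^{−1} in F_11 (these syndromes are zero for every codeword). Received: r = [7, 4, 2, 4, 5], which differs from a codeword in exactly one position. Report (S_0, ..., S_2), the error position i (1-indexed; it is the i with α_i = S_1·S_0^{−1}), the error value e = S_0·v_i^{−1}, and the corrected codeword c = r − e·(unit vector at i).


S = (9, 1, 5), error at position 4, error magnitude e = 7, c = [7, 4, 2, 8, 5].

Step 1: column multipliers v_i = (∏_{j≠i}(α_i − α_j))^{−1} mod 11.
  i = 1 (α = 2): (2−4)(2−9)(2−5)(2−7) = (−2)·(−7)·(−3)·(−5) = 210 ≡ 1, so v_1 = 1^{−1} = 1 (mod 11).
  i = 2 (α = 4): (4−2)(4−9)(4−5)(4−7) = 2·(−5)·(−1)·(−3) = −30 ≡ 3, so v_2 = 3^{−1} = 4 (mod 11).
  i = 3 (α = 9): (9−2)(9−4)(9−5)(9−7) = 7·5·4·2 = 280 ≡ 5, so v_3 = 5^{−1} = 9 (mod 11).
  i = 4 (α = 5): (5−2)(5−4)(5−9)(5−7) = 3·1·(−4)·(−2) = 24 ≡ 2, so v_4 = 2^{−1} = 6 (mod 11).
  i = 5 (α = 7): (7−2)(7−4)(7−9)(7−5) = 5·3·(−2)·2 = −60 ≡ 6, so v_5 = 6^{−1} = 2 (mod 11).
  v = [1, 4, 9, 6, 2].
Step 2: syndromes of r = [7, 4, 2, 4, 5] (all sums mod 11).
  S_0 = Σ v_i r_i = 1·7 + 4·4 + 9·2 + 6·4 + 2·5 = 75 ≡ 9.
  S_1 = Σ v_i α_i r_i = 1·2·7 + 4·4·4 + 9·9·2 + 6·5·4 + 2·7·5 = 430 ≡ 1.
  α_i^2 mod 11 = [4, 5, 4, 3, 5].
  S_2 = Σ v_i α_i^2 r_i = 1·4·7 + 4·5·4 + 9·4·2 + 6·3·4 + 2·5·5 = 302 ≡ 5.
  S = (9, 1, 5) ≠ 0, so r is not a codeword (an error is present).
Step 3: locate the error. For a single error e at position i, S_ℓ = v_i·e·α_i^ℓ, so α_err = S_1/S_0.
  S_0^{−1} = 9^{−1} = 5 (mod 11), so α_err = 1·5 = 5 ≡ 5 = α_4. Error position i = 4.
  Consistency check: S_2/S_1 = 5·1 = 5 ≡ 5 = α_err ✓ (single-error assumption holds).
Step 4: error magnitude e = S_0/v_4 = S_0·∏_{j≠4}(α_4 − α_j) = 9·2 = 18 ≡ 7 (mod 11).
Step 5: correct position 4: c_4 = r_4 − e = 4 − 7 ≡ 8 (mod 11). Hence c = [7, 4, 2, 8, 5].
  Check: interpolating c through the α_i gives m(x) = 10 + 4·x (degree < 2) with m(α_i) = c_i for every i, so c is indeed a codeword.


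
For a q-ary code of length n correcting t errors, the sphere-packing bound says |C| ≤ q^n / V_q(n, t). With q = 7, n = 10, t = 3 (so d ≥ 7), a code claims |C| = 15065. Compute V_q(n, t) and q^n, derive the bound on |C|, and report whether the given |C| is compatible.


V_q(n, t) = 27601, q^n = 282475249, Hamming bound = 10234, |C| = 15065 > bound (violated).

Step 1: Compute V_q(n, t) = Σ_{j=0}^3 C(n, j) (q−1)^j.
  j = 0: C(10,0)·(6)^0 = 1·1 = 1.
  j = 1: C(10,1)·(6)^1 = 10·6 = 60.
  j = 2: C(10,2)·(6)^2 = 45·36 = 1620.
  j = 3: C(10,3)·(6)^3 = 120·216 = 25920.
  V_q(n, t) = 1 + 60 + 1620 + 25920 = 27601.
Step 2: q^n = 7^10 = 282475249.
Step 3: Hamming bound ⌊q^n / V_q(n,t)⌋ = ⌊282475249/27601⌋ = 10234.
Step 4: Compare |C| = 15065 to 10234: violated.
The claimed |C| lies above the Hamming bound, so no 7-ary code of length 10 with d ≥ 7 can have 15065 codewords.


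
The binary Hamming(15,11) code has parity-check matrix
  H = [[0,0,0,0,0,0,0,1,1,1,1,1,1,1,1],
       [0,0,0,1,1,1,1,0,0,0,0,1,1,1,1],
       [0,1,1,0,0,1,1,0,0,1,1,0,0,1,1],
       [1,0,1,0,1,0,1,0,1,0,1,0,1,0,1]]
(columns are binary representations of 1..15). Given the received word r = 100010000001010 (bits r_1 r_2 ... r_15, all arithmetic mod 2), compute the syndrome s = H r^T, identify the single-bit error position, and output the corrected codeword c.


s = (0, 1, 1, 0)^T, error position = 6, corrected codeword c = 100011000001010

Compute s = H r^T mod 2 one row at a time:
  s_1 = 0 + 0 + 0 + 0 + 1 + 0 + 1 + 0 = 2 ≡ 0 (mod 2).
  s_2 = 0 + 1 + 0 + 0 + 1 + 0 + 1 + 0 = 3 ≡ 1 (mod 2).
  s_3 = 0 + 0 + 0 + 0 + 0 + 0 + 1 + 0 = 1 ≡ 1 (mod 2).
  s_4 = 1 + 0 + 1 + 0 + 0 + 0 + 0 + 0 = 2 ≡ 0 (mod 2).
s = (0, 1, 1, 0)^T — this equals column 6 of H (binary 0110), so error is at position 6.
Correct: flip bit 6 of r = 100010000001010 to get c = 100011000001010.


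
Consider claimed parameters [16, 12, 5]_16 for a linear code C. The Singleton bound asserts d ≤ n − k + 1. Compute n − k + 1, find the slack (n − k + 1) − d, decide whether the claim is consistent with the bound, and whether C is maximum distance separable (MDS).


Singleton RHS = n − k + 1 = 5, slack = 0, bound satisfied, MDS.

Singleton bound: d ≤ n − k + 1.
Here n = 16, k = 12, so n − k + 1 = 5.
Given d = 5, check d ≤ 5: YES.
Slack = (n − k + 1) − d = 0.
The code is MDS (slack = 0).
Description: the claimed parameters are [16, 12, 5]_16; such a code would be MDS (meets Singleton bound).


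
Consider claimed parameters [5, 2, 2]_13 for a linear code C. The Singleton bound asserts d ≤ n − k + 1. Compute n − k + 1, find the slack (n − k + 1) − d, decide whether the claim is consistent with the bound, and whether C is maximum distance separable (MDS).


Singleton RHS = n − k + 1 = 4, slack = 2, bound satisfied, not MDS.

Singleton bound: d ≤ n − k + 1.
Here n = 5, k = 2, so n − k + 1 = 4.
Given d = 2, check d ≤ 4: YES.
Slack = (n − k + 1) − d = 2.
The code is NOT MDS (slack = 2 > 0).
Description: the claimed parameters are [5, 2, 2]_13; such a code would be non-MDS.


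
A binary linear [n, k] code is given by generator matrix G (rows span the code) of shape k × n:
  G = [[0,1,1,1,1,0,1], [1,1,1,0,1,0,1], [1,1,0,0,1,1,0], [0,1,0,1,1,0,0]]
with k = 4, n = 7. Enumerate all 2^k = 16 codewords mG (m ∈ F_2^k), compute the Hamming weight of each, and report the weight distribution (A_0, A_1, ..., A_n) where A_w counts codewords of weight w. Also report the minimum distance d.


Weight distribution: A_0 = 1, A_1 = 1, A_2 = 2, A_3 = 4, A_4 = 3, A_5 = 3, A_6 = 2. Minimum distance d = 1.

Enumerate all 2^4 = 16 messages m ∈ F_2^4.
For each, compute codeword c = mG in F_2^7, then tally its weight.
  m = 0000 → c = 0000000, weight = 0.
  m = 1000 → c = 0111101, weight = 5.
  m = 0100 → c = 1110101, weight = 5.
  m = 1100 → c = 1001000, weight = 2.
  m = 0010 → c = 1100110, weight = 4.
  m = 1010 → c = 1011011, weight = 5.
  m = 0110 → c = 0010011, weight = 3.
  m = 1110 → c = 0101110, weight = 4.
  m = 0001 → c = 0101100, weight = 3.
  m = 1001 → c = 0010001, weight = 2.
  m = 0101 → c = 1011001, weight = 4.
  m = 1101 → c = 1100100, weight = 3.
  m = 0011 → c = 1001010, weight = 3.
  m = 1011 → c = 1110111, weight = 6.
  m = 0111 → c = 0111111, weight = 6.
  m = 1111 → c = 0000010, weight = 1.
Tally weights:
  weight 0: 1 codewords.
  weight 1: 1 codewords.
  weight 2: 2 codewords.
  weight 3: 4 codewords.
  weight 4: 3 codewords.
  weight 5: 3 codewords.
  weight 6: 2 codewords.
Minimum distance d = smallest w > 0 with A_w > 0 = 1.
Sanity: Σ A_w = 16 = 2^4 = 16 ✓.


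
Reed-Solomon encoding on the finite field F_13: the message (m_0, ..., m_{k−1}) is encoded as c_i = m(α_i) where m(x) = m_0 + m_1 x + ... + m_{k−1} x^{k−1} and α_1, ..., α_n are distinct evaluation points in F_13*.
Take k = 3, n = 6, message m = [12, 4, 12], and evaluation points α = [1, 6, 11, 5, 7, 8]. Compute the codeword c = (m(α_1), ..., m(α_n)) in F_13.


c = [2, 0, 0, 7, 4, 6]

Message polynomial: m(x) = 12 + 4·x + 12·x^2 (mod 13).
For each evaluation point α_i, compute m(α_i) mod 13:
  α_1 = 1: Horner steps 12 → 3 → 2, so m(1) = 2.
  α_2 = 6: Horner steps 12 → 11 → 0, so m(6) = 0.
  α_3 = 11: Horner steps 12 → 6 → 0, so m(11) = 0.
  α_4 = 5: Horner steps 12 → 12 → 7, so m(5) = 7.
  α_5 = 7: Horner steps 12 → 10 → 4, so m(7) = 4.
  α_6 = 8: Horner steps 12 → 9 → 6, so m(8) = 6.
Codeword c = [2, 0, 0, 7, 4, 6] ∈ F_13^6.


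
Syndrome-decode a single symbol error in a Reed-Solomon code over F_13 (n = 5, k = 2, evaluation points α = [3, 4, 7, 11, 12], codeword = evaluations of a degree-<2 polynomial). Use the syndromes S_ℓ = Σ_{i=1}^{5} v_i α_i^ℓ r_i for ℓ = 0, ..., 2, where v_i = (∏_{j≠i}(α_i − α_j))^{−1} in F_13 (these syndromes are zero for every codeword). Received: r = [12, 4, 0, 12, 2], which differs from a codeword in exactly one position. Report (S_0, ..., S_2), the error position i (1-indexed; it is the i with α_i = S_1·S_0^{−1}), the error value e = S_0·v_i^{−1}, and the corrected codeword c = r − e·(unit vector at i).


S = (12, 10, 4), error at position 1, error magnitude e = 11, c = [1, 4, 0, 12, 2].

Step 1: column multipliers v_i = (∏_{j≠i}(α_i − α_j))^{−1} mod 13.
  i = 1 (α = 3): (3−4)(3−7)(3−11)(3−12) = (−1)·(−4)·(−8)·(−9) = 288 ≡ 2, so v_1 = 2^{−1} = 7 (mod 13).
  i = 2 (α = 4): (4−3)(4−7)(4−11)(4−12) = 1·(−3)·(−7)·(−8) = −168 ≡ 1, so v_2 = 1^{−1} = 1 (mod 13).
  i = 3 (α = 7): (7−3)(7−4)(7−11)(7−12) = 4·3·(−4)·(−5) = 240 ≡ 6, so v_3 = 6^{−1} = 11 (mod 13).
  i = 4 (α = 11): (11−3)(11−4)(11−7)(11−12) = 8·7·4·(−1) = −224 ≡ 10, so v_4 = 10^{−1} = 4 (mod 13).
  i = 5 (α = 12): (12−3)(12−4)(12−7)(12−11) = 9·8·5·1 = 360 ≡ 9, so v_5 = 9^{−1} = 3 (mod 13).
  v = [7, 1, 11, 4, 3].
Step 2: syndromes of r = [12, 4, 0, 12, 2] (all sums mod 13).
  S_0 = Σ v_i r_i = 7·12 + 1·4 + 11·0 + 4·12 + 3·2 = 142 ≡ 12.
  S_1 = Σ v_i α_i r_i = 7·3·12 + 1·4·4 + 11·7·0 + 4·11·12 + 3·12·2 = 868 ≡ 10.
  α_i^2 mod 13 = [9, 3, 10, 4, 1].
  S_2 = Σ v_i α_i^2 r_i = 7·9·12 + 1·3·4 + 11·10·0 + 4·4·12 + 3·1·2 = 966 ≡ 4.
  S = (12, 10, 4) ≠ 0, so r is not a codeword (an error is present).
Step 3: locate the error. For a single error e at position i, S_ℓ = v_i·e·α_i^ℓ, so α_err = S_1/S_0.
  S_0^{−1} = 12^{−1} = 12 (mod 13), so α_err = 10·12 = 120 ≡ 3 = α_1. Error position i = 1.
  Consistency check: S_2/S_1 = 4·4 = 16 ≡ 3 = α_err ✓ (single-error assumption holds).
Step 4: error magnitude e = S_0/v_1 = S_0·∏_{j≠1}(α_1 − α_j) = 12·2 = 24 ≡ 11 (mod 13).
Step 5: correct position 1: c_1 = r_1 − e = 12 − 11 ≡ 1 (mod 13). Hence c = [1, 4, 0, 12, 2].
  Check: interpolating c through the α_i gives m(x) = 5 + 3·x (degree < 2) with m(α_i) = c_i for every i, so c is indeed a codeword.


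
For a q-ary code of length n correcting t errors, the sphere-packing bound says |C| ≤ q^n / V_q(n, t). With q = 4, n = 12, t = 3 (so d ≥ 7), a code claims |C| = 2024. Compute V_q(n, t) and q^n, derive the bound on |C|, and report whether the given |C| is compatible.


V_q(n, t) = 6571, q^n = 16777216, Hamming bound = 2553, |C| = 2024 ≤ bound (satisfied).

Step 1: Compute V_q(n, t) = Σ_{j=0}^3 C(n, j) (q−1)^j.
  j = 0: C(12,0)·(3)^0 = 1·1 = 1.
  j = 1: C(12,1)·(3)^1 = 12·3 = 36.
  j = 2: C(12,2)·(3)^2 = 66·9 = 594.
  j = 3: C(12,3)·(3)^3 = 220·27 = 5940.
  V_q(n, t) = 1 + 36 + 594 + 5940 = 6571.
Step 2: q^n = 4^12 = 16777216.
Step 3: Hamming bound ⌊q^n / V_q(n,t)⌋ = ⌊16777216/6571⌋ = 2553.
Step 4: Compare |C| = 2024 to 2553: satisfied.
The claimed |C| lies below the Hamming bound.


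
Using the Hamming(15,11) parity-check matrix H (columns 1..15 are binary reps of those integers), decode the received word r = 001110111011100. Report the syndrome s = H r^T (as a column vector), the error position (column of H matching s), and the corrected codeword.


s = (1, 1, 1, 0)^T, error position = 14, corrected codeword c = 001110111011110

Compute s = H r^T mod 2 one row at a time:
  s_1 = 1 + 1 + 0 + 1 + 1 + 1 + 0 + 0 = 5 ≡ 1 (mod 2).
  s_2 = 1 + 1 + 0 + 1 + 1 + 1 + 0 + 0 = 5 ≡ 1 (mod 2).
  s_3 = 0 + 1 + 0 + 1 + 0 + 1 + 0 + 0 = 3 ≡ 1 (mod 2).
  s_4 = 0 + 1 + 1 + 1 + 1 + 1 + 1 + 0 = 6 ≡ 0 (mod 2).
s = (1, 1, 1, 0)^T — this equals column 14 of H (binary 1110), so error is at position 14.
Correct: flip bit 14 of r = 001110111011100 to get c = 001110111011110.


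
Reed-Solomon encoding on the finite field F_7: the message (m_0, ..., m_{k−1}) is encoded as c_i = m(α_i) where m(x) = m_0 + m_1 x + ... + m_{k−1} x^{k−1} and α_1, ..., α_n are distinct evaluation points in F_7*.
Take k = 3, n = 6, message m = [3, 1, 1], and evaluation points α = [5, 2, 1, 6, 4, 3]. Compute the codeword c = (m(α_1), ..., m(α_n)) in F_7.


c = [5, 2, 5, 3, 2, 1]

Message polynomial: m(x) = 3 + 1·x + 1·x^2 (mod 7).
For each evaluation point α_i, compute m(α_i) mod 7:
  α_1 = 5: Horner steps 1 → 6 → 5, so m(5) = 5.
  α_2 = 2: Horner steps 1 → 3 → 2, so m(2) = 2.
  α_3 = 1: Horner steps 1 → 2 → 5, so m(1) = 5.
  α_4 = 6: Horner steps 1 → 0 → 3, so m(6) = 3.
  α_5 = 4: Horner steps 1 → 5 → 2, so m(4) = 2.
  α_6 = 3: Horner steps 1 → 4 → 1, so m(3) = 1.
Codeword c = [5, 2, 5, 3, 2, 1] ∈ F_7^6.


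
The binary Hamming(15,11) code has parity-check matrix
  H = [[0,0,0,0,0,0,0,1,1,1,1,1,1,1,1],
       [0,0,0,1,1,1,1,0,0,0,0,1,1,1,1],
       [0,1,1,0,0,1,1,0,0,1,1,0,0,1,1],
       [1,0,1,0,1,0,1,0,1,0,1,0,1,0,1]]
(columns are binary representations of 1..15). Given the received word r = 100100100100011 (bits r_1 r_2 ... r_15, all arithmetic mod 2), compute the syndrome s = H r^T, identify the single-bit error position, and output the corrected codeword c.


s = (1, 0, 0, 1)^T, error position = 9, corrected codeword c = 100100101100011

Compute s = H r^T mod 2 one row at a time:
  s_1 = 0 + 0 + 1 + 0 + 0 + 0 + 1 + 1 = 3 ≡ 1 (mod 2).
  s_2 = 1 + 0 + 0 + 1 + 0 + 0 + 1 + 1 = 4 ≡ 0 (mod 2).
  s_3 = 0 + 0 + 0 + 1 + 1 + 0 + 1 + 1 = 4 ≡ 0 (mod 2).
  s_4 = 1 + 0 + 0 + 1 + 0 + 0 + 0 + 1 = 3 ≡ 1 (mod 2).
s = (1, 0, 0, 1)^T — this equals column 9 of H (binary 1001), so error is at position 9.
Correct: flip bit 9 of r = 100100100100011 to get c = 100100101100011.


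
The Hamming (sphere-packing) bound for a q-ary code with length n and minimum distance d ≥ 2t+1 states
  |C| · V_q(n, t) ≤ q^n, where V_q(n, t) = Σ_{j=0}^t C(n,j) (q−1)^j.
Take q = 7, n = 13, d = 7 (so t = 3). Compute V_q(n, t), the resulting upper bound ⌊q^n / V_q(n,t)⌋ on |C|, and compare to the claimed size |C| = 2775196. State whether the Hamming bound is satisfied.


V_q(n, t) = 64663, q^n = 96889010407, Hamming bound = 1498368, |C| = 2775196 > bound (violated).

Step 1: Compute V_q(n, t) = Σ_{j=0}^3 C(n, j) (q−1)^j.
  j = 0: C(13,0)·(6)^0 = 1·1 = 1.
  j = 1: C(13,1)·(6)^1 = 13·6 = 78.
  j = 2: C(13,2)·(6)^2 = 78·36 = 2808.
  j = 3: C(13,3)·(6)^3 = 286·216 = 61776.
  V_q(n, t) = 1 + 78 + 2808 + 61776 = 64663.
Step 2: q^n = 7^13 = 96889010407.
Step 3: Hamming bound ⌊q^n / V_q(n,t)⌋ = ⌊96889010407/64663⌋ = 1498368.
Step 4: Compare |C| = 2775196 to 1498368: violated.
The claimed |C| lies above the Hamming bound, so no 7-ary code of length 13 with d ≥ 7 can have 2775196 codewords.


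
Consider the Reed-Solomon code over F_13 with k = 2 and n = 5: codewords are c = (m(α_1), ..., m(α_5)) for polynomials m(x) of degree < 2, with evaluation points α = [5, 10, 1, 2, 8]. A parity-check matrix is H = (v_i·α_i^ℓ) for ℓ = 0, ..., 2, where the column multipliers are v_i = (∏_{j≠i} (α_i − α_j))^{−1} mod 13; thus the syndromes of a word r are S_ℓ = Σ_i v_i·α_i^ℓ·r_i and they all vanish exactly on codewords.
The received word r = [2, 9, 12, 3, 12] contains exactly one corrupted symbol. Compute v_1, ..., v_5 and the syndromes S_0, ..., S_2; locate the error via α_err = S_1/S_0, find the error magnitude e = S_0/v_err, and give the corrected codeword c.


S = (3, 11, 10), error at position 5, error magnitude e = 11, c = [2, 9, 12, 3, 1].

Step 1: column multipliers v_i = (∏_{j≠i}(α_i − α_j))^{−1} mod 13.
  i = 1 (α = 5): (5−10)(5−1)(5−2)(5−8) = (−5)·4·3·(−3) = 180 ≡ 11, so v_1 = 11^{−1} = 6 (mod 13).
  i = 2 (α = 10): (10−5)(10−1)(10−2)(10−8) = 5·9·8·2 = 720 ≡ 5, so v_2 = 5^{−1} = 8 (mod 13).
  i = 3 (α = 1): (1−5)(1−10)(1−2)(1−8) = (−4)·(−9)·(−1)·(−7) = 252 ≡ 5, so v_3 = 5^{−1} = 8 (mod 13).
  i = 4 (α = 2): (2−5)(2−10)(2−1)(2−8) = (−3)·(−8)·1·(−6) = −144 ≡ 12, so v_4 = 12^{−1} = 12 (mod 13).
  i = 5 (α = 8): (8−5)(8−10)(8−1)(8−2) = 3·(−2)·7·6 = −252 ≡ 8, so v_5 = 8^{−1} = 5 (mod 13).
  v = [6, 8, 8, 12, 5].
Step 2: syndromes of r = [2, 9, 12, 3, 12] (all sums mod 13).
  S_0 = Σ v_i r_i = 6·2 + 8·9 + 8·12 + 12·3 + 5·12 = 276 ≡ 3.
  S_1 = Σ v_i α_i r_i = 6·5·2 + 8·10·9 + 8·1·12 + 12·2·3 + 5·8·12 = 1428 ≡ 11.
  α_i^2 mod 13 = [12, 9, 1, 4, 12].
  S_2 = Σ v_i α_i^2 r_i = 6·12·2 + 8·9·9 + 8·1·12 + 12·4·3 + 5·12·12 = 1752 ≡ 10.
  S = (3, 11, 10) ≠ 0, so r is not a codeword (an error is present).
Step 3: locate the error. For a single error e at position i, S_ℓ = v_i·e·α_i^ℓ, so α_err = S_1/S_0.
  S_0^{−1} = 3^{−1} = 9 (mod 13), so α_err = 11·9 = 99 ≡ 8 = α_5. Error position i = 5.
  Consistency check: S_2/S_1 = 10·6 = 60 ≡ 8 = α_err ✓ (single-error assumption holds).
Step 4: error magnitude e = S_0/v_5 = S_0·∏_{j≠5}(α_5 − α_j) = 3·8 = 24 ≡ 11 (mod 13).
Step 5: correct position 5: c_5 = r_5 − e = 12 − 11 ≡ 1 (mod 13). Hence c = [2, 9, 12, 3, 1].
  Check: interpolating c through the α_i gives m(x) = 8 + 4·x (degree < 2) with m(α_i) = c_i for every i, so c is indeed a codeword.


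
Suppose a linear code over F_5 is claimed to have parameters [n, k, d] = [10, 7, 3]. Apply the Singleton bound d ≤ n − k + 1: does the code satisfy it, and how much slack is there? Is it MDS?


Singleton RHS = n − k + 1 = 4, slack = 1, bound satisfied, not MDS.

Singleton bound: d ≤ n − k + 1.
Here n = 10, k = 7, so n − k + 1 = 4.
Given d = 3, check d ≤ 4: YES.
Slack = (n − k + 1) − d = 1.
The code is NOT MDS (slack = 1 > 0).
Description: the claimed parameters are [10, 7, 3]_5; such a code would be non-MDS.


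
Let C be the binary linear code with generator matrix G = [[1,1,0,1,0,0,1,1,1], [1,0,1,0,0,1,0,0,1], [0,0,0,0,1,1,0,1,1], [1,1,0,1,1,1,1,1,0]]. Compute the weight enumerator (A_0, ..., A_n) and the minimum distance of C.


Weight distribution: A_0 = 1, A_1 = 1, A_3 = 2, A_4 = 3, A_5 = 3, A_6 = 4, A_7 = 2. Minimum distance d = 1.

Enumerate all 2^4 = 16 messages m ∈ F_2^4.
For each, compute codeword c = mG in F_2^9, then tally its weight.
  m = 0000 → c = 000000000, weight = 0.
  m = 1000 → c = 110100111, weight = 6.
  m = 0100 → c = 101001001, weight = 4.
  m = 1100 → c = 011101110, weight = 6.
  m = 0010 → c = 000011011, weight = 4.
  m = 1010 → c = 110111100, weight = 6.
  m = 0110 → c = 101010010, weight = 4.
  m = 1110 → c = 011110101, weight = 6.
  m = 0001 → c = 110111110, weight = 7.
  m = 1001 → c = 000011001, weight = 3.
  m = 0101 → c = 011110111, weight = 7.
  m = 1101 → c = 101010000, weight = 3.
  m = 0011 → c = 110100101, weight = 5.
  m = 1011 → c = 000000010, weight = 1.
  m = 0111 → c = 011101100, weight = 5.
  m = 1111 → c = 101001011, weight = 5.
Tally weights:
  weight 0: 1 codewords.
  weight 1: 1 codewords.
  weight 3: 2 codewords.
  weight 4: 3 codewords.
  weight 5: 3 codewords.
  weight 6: 4 codewords.
  weight 7: 2 codewords.
Minimum distance d = smallest w > 0 with A_w > 0 = 1.
Sanity: Σ A_w = 16 = 2^4 = 16 ✓.


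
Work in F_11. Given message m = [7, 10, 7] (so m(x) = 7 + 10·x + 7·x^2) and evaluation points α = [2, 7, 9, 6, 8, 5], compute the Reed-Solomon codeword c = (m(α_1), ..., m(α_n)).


c = [0, 2, 4, 0, 7, 1]

Message polynomial: m(x) = 7 + 10·x + 7·x^2 (mod 11).
For each evaluation point α_i, compute m(α_i) mod 11:
  α_1 = 2: Horner steps 7 → 2 → 0, so m(2) = 0.
  α_2 = 7: Horner steps 7 → 4 → 2, so m(7) = 2.
  α_3 = 9: Horner steps 7 → 7 → 4, so m(9) = 4.
  α_4 = 6: Horner steps 7 → 8 → 0, so m(6) = 0.
  α_5 = 8: Horner steps 7 → 0 → 7, so m(8) = 7.
  α_6 = 5: Horner steps 7 → 1 → 1, so m(5) = 1.
Codeword c = [0, 2, 4, 0, 7, 1] ∈ F_11^6.


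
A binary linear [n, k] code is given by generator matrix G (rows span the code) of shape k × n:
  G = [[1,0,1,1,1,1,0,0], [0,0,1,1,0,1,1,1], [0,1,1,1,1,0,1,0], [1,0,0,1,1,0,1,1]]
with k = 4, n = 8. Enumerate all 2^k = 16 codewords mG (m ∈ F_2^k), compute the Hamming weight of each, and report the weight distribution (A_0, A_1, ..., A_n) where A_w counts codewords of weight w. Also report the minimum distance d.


Weight distribution: A_0 = 1, A_1 = 1, A_4 = 7, A_5 = 7. Minimum distance d = 1.

Enumerate all 2^4 = 16 messages m ∈ F_2^4.
For each, compute codeword c = mG in F_2^8, then tally its weight.
  m = 0000 → c = 00000000, weight = 0.
  m = 1000 → c = 10111100, weight = 5.
  m = 0100 → c = 00110111, weight = 5.
  m = 1100 → c = 10001011, weight = 4.
  m = 0010 → c = 01111010, weight = 5.
  m = 1010 → c = 11000110, weight = 4.
  m = 0110 → c = 01001101, weight = 4.
  m = 1110 → c = 11110001, weight = 5.
  m = 0001 → c = 10011011, weight = 5.
  m = 1001 → c = 00100111, weight = 4.
  m = 0101 → c = 10101100, weight = 4.
  m = 1101 → c = 00010000, weight = 1.
  m = 0011 → c = 11100001, weight = 4.
  m = 1011 → c = 01011101, weight = 5.
  m = 0111 → c = 11010110, weight = 5.
  m = 1111 → c = 01101010, weight = 4.
Tally weights:
  weight 0: 1 codewords.
  weight 1: 1 codewords.
  weight 4: 7 codewords.
  weight 5: 7 codewords.
Minimum distance d = smallest w > 0 with A_w > 0 = 1.
Sanity: Σ A_w = 16 = 2^4 = 16 ✓.


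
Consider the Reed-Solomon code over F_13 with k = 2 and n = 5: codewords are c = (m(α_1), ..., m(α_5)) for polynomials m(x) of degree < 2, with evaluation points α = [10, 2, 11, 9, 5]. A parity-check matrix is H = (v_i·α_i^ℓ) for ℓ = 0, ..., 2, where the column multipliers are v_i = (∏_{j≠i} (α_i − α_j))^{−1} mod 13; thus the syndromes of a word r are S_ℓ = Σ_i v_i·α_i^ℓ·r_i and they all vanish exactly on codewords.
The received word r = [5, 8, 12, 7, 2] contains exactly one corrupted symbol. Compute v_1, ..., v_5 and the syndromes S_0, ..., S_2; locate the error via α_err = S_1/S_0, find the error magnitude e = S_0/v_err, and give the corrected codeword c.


S = (12, 2, 9), error at position 3, error magnitude e = 9, c = [5, 8, 3, 7, 2].

Step 1: column multipliers v_i = (∏_{j≠i}(α_i − α_j))^{−1} mod 13.
  i = 1 (α = 10): (10−2)(10−11)(10−9)(10−5) = 8·(−1)·1·5 = −40 ≡ 12, so v_1 = 12^{−1} = 12 (mod 13).
  i = 2 (α = 2): (2−10)(2−11)(2−9)(2−5) = (−8)·(−9)·(−7)·(−3) = 1512 ≡ 4, so v_2 = 4^{−1} = 10 (mod 13).
  i = 3 (α = 11): (11−10)(11−2)(11−9)(11−5) = 1·9·2·6 = 108 ≡ 4, so v_3 = 4^{−1} = 10 (mod 13).
  i = 4 (α = 9): (9−10)(9−2)(9−11)(9−5) = (−1)·7·(−2)·4 = 56 ≡ 4, so v_4 = 4^{−1} = 10 (mod 13).
  i = 5 (α = 5): (5−10)(5−2)(5−11)(5−9) = (−5)·3·(−6)·(−4) = −360 ≡ 4, so v_5 = 4^{−1} = 10 (mod 13).
  v = [12, 10, 10, 10, 10].
Step 2: syndromes of r = [5, 8, 12, 7, 2] (all sums mod 13).
  S_0 = Σ v_i r_i = 12·5 + 10·8 + 10·12 + 10·7 + 10·2 = 350 ≡ 12.
  S_1 = Σ v_i α_i r_i = 12·10·5 + 10·2·8 + 10·11·12 + 10·9·7 + 10·5·2 = 2810 ≡ 2.
  α_i^2 mod 13 = [9, 4, 4, 3, 12].
  S_2 = Σ v_i α_i^2 r_i = 12·9·5 + 10·4·8 + 10·4·12 + 10·3·7 + 10·12·2 = 1790 ≡ 9.
  S = (12, 2, 9) ≠ 0, so r is not a codeword (an error is present).
Step 3: locate the error. For a single error e at position i, S_ℓ = v_i·e·α_i^ℓ, so α_err = S_1/S_0.
  S_0^{−1} = 12^{−1} = 12 (mod 13), so α_err = 2·12 = 24 ≡ 11 = α_3. Error position i = 3.
  Consistency check: S_2/S_1 = 9·7 = 63 ≡ 11 = α_err ✓ (single-error assumption holds).
Step 4: error magnitude e = S_0/v_3 = S_0·∏_{j≠3}(α_3 − α_j) = 12·4 = 48 ≡ 9 (mod 13).
Step 5: correct position 3: c_3 = r_3 − e = 12 − 9 ≡ 3 (mod 13). Hence c = [5, 8, 3, 7, 2].
  Check: interpolating c through the α_i gives m(x) = 12 + 11·x (degree < 2) with m(α_i) = c_i for every i, so c is indeed a codeword.


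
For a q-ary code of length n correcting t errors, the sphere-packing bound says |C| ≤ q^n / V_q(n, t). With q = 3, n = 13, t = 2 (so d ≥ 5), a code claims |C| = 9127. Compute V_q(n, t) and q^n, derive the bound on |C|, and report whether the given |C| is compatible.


V_q(n, t) = 339, q^n = 1594323, Hamming bound = 4703, |C| = 9127 > bound (violated).

Step 1: Compute V_q(n, t) = Σ_{j=0}^2 C(n, j) (q−1)^j.
  j = 0: C(13,0)·(2)^0 = 1·1 = 1.
  j = 1: C(13,1)·(2)^1 = 13·2 = 26.
  j = 2: C(13,2)·(2)^2 = 78·4 = 312.
  V_q(n, t) = 1 + 26 + 312 = 339.
Step 2: q^n = 3^13 = 1594323.
Step 3: Hamming bound ⌊q^n / V_q(n,t)⌋ = ⌊1594323/339⌋ = 4703.
Step 4: Compare |C| = 9127 to 4703: violated.
The claimed |C| lies above the Hamming bound, so no 3-ary code of length 13 with d ≥ 5 can have 9127 codewords.


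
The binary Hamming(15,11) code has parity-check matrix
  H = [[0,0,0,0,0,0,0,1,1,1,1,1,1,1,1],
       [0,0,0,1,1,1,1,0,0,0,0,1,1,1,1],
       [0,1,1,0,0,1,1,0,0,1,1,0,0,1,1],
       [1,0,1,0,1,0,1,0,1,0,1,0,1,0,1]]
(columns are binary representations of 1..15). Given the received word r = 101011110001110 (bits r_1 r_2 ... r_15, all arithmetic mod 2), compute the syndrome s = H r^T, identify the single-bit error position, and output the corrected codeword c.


s = (0, 0, 0, 1)^T, error position = 1, corrected codeword c = 001011110001110

Compute s = H r^T mod 2 one row at a time:
  s_1 = 1 + 0 + 0 + 0 + 1 + 1 + 1 + 0 = 4 ≡ 0 (mod 2).
  s_2 = 0 + 1 + 1 + 1 + 1 + 1 + 1 + 0 = 6 ≡ 0 (mod 2).
  s_3 = 0 + 1 + 1 + 1 + 0 + 0 + 1 + 0 = 4 ≡ 0 (mod 2).
  s_4 = 1 + 1 + 1 + 1 + 0 + 0 + 1 + 0 = 5 ≡ 1 (mod 2).
s = (0, 0, 0, 1)^T — this equals column 1 of H (binary 0001), so error is at position 1.
Correct: flip bit 1 of r = 101011110001110 to get c = 001011110001110.


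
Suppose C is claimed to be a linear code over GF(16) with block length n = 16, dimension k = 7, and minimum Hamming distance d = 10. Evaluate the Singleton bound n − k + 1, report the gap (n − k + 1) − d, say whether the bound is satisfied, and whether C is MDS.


Singleton RHS = n − k + 1 = 10, slack = 0, bound satisfied, MDS.

Singleton bound: d ≤ n − k + 1.
Here n = 16, k = 7, so n − k + 1 = 10.
Given d = 10, check d ≤ 10: YES.
Slack = (n − k + 1) − d = 0.
The code is MDS (slack = 0).
Description: the claimed parameters are [16, 7, 10]_16; such a code would be MDS (meets Singleton bound).


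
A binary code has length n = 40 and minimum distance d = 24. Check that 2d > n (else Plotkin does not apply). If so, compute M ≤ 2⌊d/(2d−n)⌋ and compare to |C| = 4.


Plotkin bound M ≤ 6; given |C| = 4 ≤ bound (satisfied).

Check applicability: 2d = 48, n = 40.
2d − n = 8 > 0, so Plotkin applies.
Compute d/(2d−n) = 24/8 ≈ 3.0000.
⌊d/(2d−n)⌋ = 3.
Plotkin bound: M ≤ 2·3 = 6.
Given |C| = 4, check: satisfied.
This |C| is below the Plotkin bound.


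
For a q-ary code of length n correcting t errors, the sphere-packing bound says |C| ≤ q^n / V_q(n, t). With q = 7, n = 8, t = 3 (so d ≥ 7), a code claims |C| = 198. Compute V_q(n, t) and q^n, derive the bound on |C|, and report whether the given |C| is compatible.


V_q(n, t) = 13153, q^n = 5764801, Hamming bound = 438, |C| = 198 ≤ bound (satisfied).

Step 1: Compute V_q(n, t) = Σ_{j=0}^3 C(n, j) (q−1)^j.
  j = 0: C(8,0)·(6)^0 = 1·1 = 1.
  j = 1: C(8,1)·(6)^1 = 8·6 = 48.
  j = 2: C(8,2)·(6)^2 = 28·36 = 1008.
  j = 3: C(8,3)·(6)^3 = 56·216 = 12096.
  V_q(n, t) = 1 + 48 + 1008 + 12096 = 13153.
Step 2: q^n = 7^8 = 5764801.
Step 3: Hamming bound ⌊q^n / V_q(n,t)⌋ = ⌊5764801/13153⌋ = 438.
Step 4: Compare |C| = 198 to 438: satisfied.
The claimed |C| lies below the Hamming bound.
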